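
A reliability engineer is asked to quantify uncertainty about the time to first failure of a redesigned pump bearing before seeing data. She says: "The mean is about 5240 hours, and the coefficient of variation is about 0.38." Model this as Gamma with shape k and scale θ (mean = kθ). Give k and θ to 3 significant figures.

For Gamma(k, scale θ): mean = kθ, variance = kθ², so CV = 1/√k.
CV = 0.38, hence k = 1/CV² = 6.93.
Then θ = mean/k = 5240/6.93 = 757.

k ≈ 6.93, θ ≈ 757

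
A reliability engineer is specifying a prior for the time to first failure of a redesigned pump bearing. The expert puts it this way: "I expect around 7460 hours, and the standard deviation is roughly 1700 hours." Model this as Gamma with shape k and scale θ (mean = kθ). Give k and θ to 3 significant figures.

For Gamma(k, scale θ): mean = kθ, variance = kθ², so CV = 1/√k.
CV = SD/mean = 1700/7460 = 0.2279, hence k = 1/CV² = 19.3.
Then θ = mean/k = 7460/19.3 = 387.

k ≈ 19.3, θ ≈ 387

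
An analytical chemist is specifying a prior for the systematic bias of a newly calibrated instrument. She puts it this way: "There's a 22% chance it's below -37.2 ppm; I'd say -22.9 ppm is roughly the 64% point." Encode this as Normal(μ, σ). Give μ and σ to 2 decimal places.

μ = -27.43, σ = 12.65

The p-quantile of Normal(μ,σ) is μ + z_p·σ, with z_{0.22} = -0.7722 and z_{0.64} = 0.3585.
Eliminate σ: μ = (z₂·x₁ − z₁·x₂)/(z₂ − z₁) = (0.3585·-37.2 − (-0.7722)·-22.9)/1.131 = -27.43.
Then σ = (x₂ − x₁)/(z₂ − z₁) = (-22.9 − -37.2)/1.131 = 12.65.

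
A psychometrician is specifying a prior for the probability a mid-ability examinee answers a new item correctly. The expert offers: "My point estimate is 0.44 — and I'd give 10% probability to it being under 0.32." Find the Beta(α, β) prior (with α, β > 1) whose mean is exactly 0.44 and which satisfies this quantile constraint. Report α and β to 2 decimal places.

With mean 0.44 fixed, write α = 0.44s, β = 0.56s where s = α+β.
Need P(θ < 0.32) = 0.1 under Beta(0.44s, 0.56s). Normal approximation: (q−m)/√(m(1−m)/s) ≈ z_{0.1} = -1.28, so s ≈ 0.44·0.56·(-1.28)²/(0.32−0.44)² = 28.1.
At s = 28.1: P(θ<0.32) ≈ 0.097. Adjusting to match 0.1 gives s ≈ 27.29.
So α = 0.44·27.29 ≈ 12.01, β = 0.56·27.29 ≈ 15.28.

α ≈ 12.01, β ≈ 15.28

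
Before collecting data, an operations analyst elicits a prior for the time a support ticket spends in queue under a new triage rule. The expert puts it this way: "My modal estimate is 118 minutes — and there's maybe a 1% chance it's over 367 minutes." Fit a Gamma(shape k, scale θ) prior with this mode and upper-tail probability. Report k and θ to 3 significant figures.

Gamma(k,θ) with k>1 has mode (k−1)θ, so θ = 118/(k−1).
Need P(X < 367) = 0.99 with θ tied to k this way. Start at k = 2, θ = 118: P(X<367) ≈ 0.817.
Too low — raise k to concentrate. Iterating converges to k ≈ 4.47.
Then θ = 118/(4.47−1) ≈ 34.

k ≈ 4.47, θ ≈ 34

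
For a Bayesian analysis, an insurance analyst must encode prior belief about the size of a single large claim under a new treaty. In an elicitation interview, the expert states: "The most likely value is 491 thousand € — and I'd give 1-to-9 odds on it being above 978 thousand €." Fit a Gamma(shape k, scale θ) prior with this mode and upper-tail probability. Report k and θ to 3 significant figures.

Gamma(k,θ) with k>1 has mode (k−1)θ, so θ = 491/(k−1).
Need P(X < 978) = 0.9 with θ tied to k this way. Start at k = 2, θ = 491: P(X<978) ≈ 0.592.
Too low — raise k to concentrate. Iterating converges to k ≈ 5.04.
Then θ = 491/(5.04−1) ≈ 122.

k ≈ 5.04, θ ≈ 122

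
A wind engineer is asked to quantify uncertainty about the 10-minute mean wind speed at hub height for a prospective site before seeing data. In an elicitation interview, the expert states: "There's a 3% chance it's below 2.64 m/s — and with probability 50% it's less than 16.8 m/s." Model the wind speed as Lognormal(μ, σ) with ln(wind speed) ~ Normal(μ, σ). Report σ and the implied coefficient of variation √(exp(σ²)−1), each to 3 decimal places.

If T ~ Lognormal(μ,σ) then ln T ~ Normal(μ,σ), so the p-quantile of ln T is μ + z_p·σ.
ln(2.64) = 0.9708 and ln(16.8) = 2.821; z_{0.03} = -1.881, z_{0.5} = 0.
σ = (2.821 − 0.9708)/(0 − (-1.881)) = 0.984.
μ = 0.9708 − (-1.881)·0.984 = 2.821.
CV = √(exp(σ²)−1) = √(exp(0.9682)−1) = 1.278.

σ ≈ 0.984, CV ≈ 1.278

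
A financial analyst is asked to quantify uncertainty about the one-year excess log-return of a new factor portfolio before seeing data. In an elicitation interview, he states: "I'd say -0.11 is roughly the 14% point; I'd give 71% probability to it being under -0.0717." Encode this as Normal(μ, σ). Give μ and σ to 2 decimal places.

The p-quantile of Normal(μ,σ) is μ + z_p·σ, with z_{0.14} = -1.08 and z_{0.71} = 0.5534.
Eliminate σ: μ = (z₂·x₁ − z₁·x₂)/(z₂ − z₁) = (0.5534·-0.11 − (-1.08)·-0.0717)/1.634 = -0.08.
Then σ = (x₂ − x₁)/(z₂ − z₁) = (-0.0717 − -0.11)/1.634 = 0.02.

μ = -0.08, σ = 0.02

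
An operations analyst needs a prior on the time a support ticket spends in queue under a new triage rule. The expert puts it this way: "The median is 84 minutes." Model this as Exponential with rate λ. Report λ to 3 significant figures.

Exponential median = ln 2 / λ, so λ = ln 2 / 84.0 = 0.00825.

λ ≈ 0.00825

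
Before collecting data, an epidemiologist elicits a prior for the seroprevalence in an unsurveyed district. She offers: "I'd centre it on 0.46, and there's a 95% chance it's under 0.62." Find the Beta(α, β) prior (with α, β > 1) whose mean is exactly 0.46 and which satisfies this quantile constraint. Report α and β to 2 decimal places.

α ≈ 11.94, β ≈ 14.02

With mean 0.46 fixed, write α = 0.46s, β = 0.54s where s = α+β.
Need P(θ < 0.62) = 0.95 under Beta(0.46s, 0.54s). Normal approximation: (q−m)/√(m(1−m)/s) ≈ z_{0.95} = 1.64, so s ≈ 0.46·0.54·(1.64)²/(0.62−0.46)² = 26.3.
At s = 26.3: P(θ<0.62) ≈ 0.951. Adjusting to match 0.95 gives s ≈ 25.96.
So α = 0.46·25.96 ≈ 11.94, β = 0.54·25.96 ≈ 14.02.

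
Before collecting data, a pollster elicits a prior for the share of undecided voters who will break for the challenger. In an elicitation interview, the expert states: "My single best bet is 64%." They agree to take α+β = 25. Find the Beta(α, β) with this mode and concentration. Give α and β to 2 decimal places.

α = 15.72, β = 9.28

For α,β > 1 the Beta mode is (α−1)/(α+β−2). With α+β = 25, the mode is (α−1)/23.
Set (α−1)/23 = 0.64 → α = 1 + 0.64·23 = 15.72.
β = 25 − α = 9.28.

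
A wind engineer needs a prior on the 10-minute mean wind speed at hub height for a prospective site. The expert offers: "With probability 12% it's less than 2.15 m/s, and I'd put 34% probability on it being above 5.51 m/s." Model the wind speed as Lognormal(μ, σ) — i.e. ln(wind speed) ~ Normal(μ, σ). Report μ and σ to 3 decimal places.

If T ~ Lognormal(μ,σ) then ln T ~ Normal(μ,σ), so the p-quantile of ln T is μ + z_p·σ.
ln(2.15) = 0.7655 and ln(5.51) = 1.707; z_{0.12} = -1.175, z_{0.66} = 0.4125.
σ = (1.707 − 0.7655)/(0.4125 − (-1.175)) = 0.593.
μ = 0.7655 − (-1.175)·0.593 = 1.462.

μ ≈ 1.462, σ ≈ 0.593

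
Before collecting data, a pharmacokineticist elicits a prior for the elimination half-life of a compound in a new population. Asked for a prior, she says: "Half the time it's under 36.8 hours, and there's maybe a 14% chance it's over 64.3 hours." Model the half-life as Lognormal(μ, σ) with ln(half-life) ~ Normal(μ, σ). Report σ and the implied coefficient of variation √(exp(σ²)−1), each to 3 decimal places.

σ ≈ 0.517, CV ≈ 0.553

If T ~ Lognormal(μ,σ) then ln T ~ Normal(μ,σ), so the p-quantile of ln T is μ + z_p·σ.
ln(36.8) = 3.605 and ln(64.3) = 4.164; z_{0.5} = 0, z_{0.86} = 1.08.
σ = (4.164 − 3.605)/(1.08 − (0)) = 0.517.
μ = 3.605 − (0)·0.517 = 3.605.
CV = √(exp(σ²)−1) = √(exp(0.2668)−1) = 0.553.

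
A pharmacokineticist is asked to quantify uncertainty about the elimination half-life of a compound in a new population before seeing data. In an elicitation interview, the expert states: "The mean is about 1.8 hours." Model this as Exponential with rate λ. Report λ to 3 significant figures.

λ ≈ 0.556

Exponential mean = 1/λ, so λ = 1/1.8 = 0.556.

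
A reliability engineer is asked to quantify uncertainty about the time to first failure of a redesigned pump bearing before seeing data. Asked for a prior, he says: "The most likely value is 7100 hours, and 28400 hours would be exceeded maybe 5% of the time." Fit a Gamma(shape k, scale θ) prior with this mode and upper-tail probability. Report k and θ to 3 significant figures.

k ≈ 2.31, θ ≈ 5420

Gamma(k,θ) with k>1 has mode (k−1)θ, so θ = 7100/(k−1).
Need P(X < 28400) = 0.95 with θ tied to k this way. Start at k = 2, θ = 7100: P(X<28400) ≈ 0.908.
Too low — raise k to concentrate. Iterating converges to k ≈ 2.31.
Then θ = 7100/(2.31−1) ≈ 5420.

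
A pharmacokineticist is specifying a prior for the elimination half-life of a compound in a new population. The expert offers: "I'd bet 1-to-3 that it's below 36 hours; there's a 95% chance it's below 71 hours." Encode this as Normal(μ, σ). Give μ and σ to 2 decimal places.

For Normal(μ,σ), the p-quantile is μ + z_p·σ. Here z_{0.25} = -0.6745, z_{0.95} = 1.645.
So 36 = μ − 0.6745σ and 71 = μ + 1.645σ.
Subtracting: σ = (71 − 36)/(1.645 − (-0.6745)) = 15.09.
Then μ = 36 − (-0.6745)·15.09 = 46.18.

μ = 46.18, σ = 15.09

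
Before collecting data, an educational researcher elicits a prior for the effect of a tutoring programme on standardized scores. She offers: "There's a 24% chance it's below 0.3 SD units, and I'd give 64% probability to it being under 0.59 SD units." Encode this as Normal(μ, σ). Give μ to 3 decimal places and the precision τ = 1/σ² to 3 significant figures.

μ = 0.492, τ = 13.5

For Normal(μ,σ), the p-quantile is μ + z_p·σ. Here z_{0.24} = -0.7063, z_{0.64} = 0.3585.
So 0.3 = μ − 0.7063σ and 0.59 = μ + 0.3585σ.
Subtracting: σ = (0.59 − 0.3)/(0.3585 − (-0.7063)) = 0.272.
Then μ = 0.3 − (-0.7063)·0.272 = 0.492.
Precision τ = 1/σ² = 1/0.2724² = 13.5.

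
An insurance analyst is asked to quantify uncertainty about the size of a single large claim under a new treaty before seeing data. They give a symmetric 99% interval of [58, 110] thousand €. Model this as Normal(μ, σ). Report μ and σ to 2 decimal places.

A symmetric 99% interval runs μ ± z·σ with z = 2.576.
Half-width = 26, so σ = 26/2.576 = 10.09.
μ is the interval midpoint, 84.00.

μ = 84.00, σ = 10.09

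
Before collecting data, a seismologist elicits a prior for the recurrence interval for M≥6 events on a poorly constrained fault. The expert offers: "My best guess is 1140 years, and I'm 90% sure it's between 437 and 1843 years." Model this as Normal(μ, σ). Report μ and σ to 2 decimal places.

μ = 1140.00, σ = 427.39

A symmetric 90% interval runs μ ± z·σ with z = 1.645.
Half-width = 703, so σ = 703/1.645 = 427.39.
μ is the stated best guess, 1140.00.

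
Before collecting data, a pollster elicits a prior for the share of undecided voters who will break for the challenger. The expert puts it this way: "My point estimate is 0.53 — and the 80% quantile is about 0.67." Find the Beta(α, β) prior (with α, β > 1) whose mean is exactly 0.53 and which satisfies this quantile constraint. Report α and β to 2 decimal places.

With mean 0.53 fixed, write α = 0.53s, β = 0.47s where s = α+β.
Need P(θ < 0.67) = 0.8 under Beta(0.53s, 0.47s). Normal approximation: (q−m)/√(m(1−m)/s) ≈ z_{0.8} = 0.842, so s ≈ 0.53·0.47·(0.842)²/(0.67−0.53)² = 9.0.
At s = 9.0: P(θ<0.67) ≈ 0.797. Adjusting to match 0.8 gives s ≈ 9.19.
So α = 0.53·9.19 ≈ 4.87, β = 0.47·9.19 ≈ 4.32.

α ≈ 4.87, β ≈ 4.32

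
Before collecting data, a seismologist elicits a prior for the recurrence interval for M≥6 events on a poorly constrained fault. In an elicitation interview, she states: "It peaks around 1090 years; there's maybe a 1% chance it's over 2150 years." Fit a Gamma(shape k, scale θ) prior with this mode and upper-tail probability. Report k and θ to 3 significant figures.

k ≈ 11.7, θ ≈ 102

Gamma(k,θ) with k>1 has mode (k−1)θ, so θ = 1090/(k−1).
Need P(X < 2150) = 0.99 with θ tied to k this way. Start at k = 2, θ = 1090: P(X<2150) ≈ 0.586.
Too low — raise k to concentrate. Iterating converges to k ≈ 11.7.
Then θ = 1090/(11.7−1) ≈ 102.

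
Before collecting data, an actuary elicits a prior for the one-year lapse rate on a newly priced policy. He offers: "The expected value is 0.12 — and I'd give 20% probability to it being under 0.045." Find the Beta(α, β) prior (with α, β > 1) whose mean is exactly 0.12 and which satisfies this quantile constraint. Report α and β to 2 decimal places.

α ≈ 1.56, β ≈ 11.44

With mean 0.12 fixed, write α = 0.12s, β = 0.88s where s = α+β.
Need P(θ < 0.045) = 0.2 under Beta(0.12s, 0.88s). Normal approximation: (q−m)/√(m(1−m)/s) ≈ z_{0.2} = -0.842, so s ≈ 0.12·0.88·(-0.842)²/(0.045−0.12)² = 13.3.
At s = 13.3: P(θ<0.045) ≈ 0.196. Adjusting to match 0.2 gives s ≈ 13.00.
So α = 0.12·13.00 ≈ 1.56, β = 0.88·13.00 ≈ 11.44.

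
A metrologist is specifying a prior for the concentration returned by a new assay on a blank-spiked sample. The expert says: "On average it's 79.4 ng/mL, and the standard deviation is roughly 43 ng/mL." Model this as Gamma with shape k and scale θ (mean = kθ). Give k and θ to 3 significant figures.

k ≈ 3.41, θ ≈ 23.3

For Gamma(k, scale θ): mean = kθ, variance = kθ², so CV = 1/√k.
CV = SD/mean = 43/79.4 = 0.5416, hence k = 1/CV² = 3.41.
Then θ = mean/k = 79.4/3.41 = 23.3.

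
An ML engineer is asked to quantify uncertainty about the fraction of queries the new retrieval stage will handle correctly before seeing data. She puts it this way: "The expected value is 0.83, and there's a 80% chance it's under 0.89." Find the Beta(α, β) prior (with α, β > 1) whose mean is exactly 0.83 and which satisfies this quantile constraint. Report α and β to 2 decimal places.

With mean 0.83 fixed, write α = 0.83s, β = 0.17s where s = α+β.
Need P(θ < 0.89) = 0.8 under Beta(0.83s, 0.17s). Normal approximation: (q−m)/√(m(1−m)/s) ≈ z_{0.8} = 0.842, so s ≈ 0.83·0.17·(0.842)²/(0.89−0.83)² = 27.8.
At s = 27.8: P(θ<0.89) ≈ 0.794. Adjusting to match 0.8 gives s ≈ 28.80.
So α = 0.83·28.80 ≈ 23.91, β = 0.17·28.80 ≈ 4.90.

α ≈ 23.91, β ≈ 4.90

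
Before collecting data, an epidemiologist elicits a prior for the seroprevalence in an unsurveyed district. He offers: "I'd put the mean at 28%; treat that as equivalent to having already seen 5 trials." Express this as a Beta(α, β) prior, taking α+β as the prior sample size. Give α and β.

α = 1.4, β = 3.6

Under the effective-sample-size interpretation, Beta(α, β) has prior mean α/(α+β) and prior sample size α+β.
So α+β = 5 and α/(α+β) = 0.28, giving α = 0.28·5 = 1.4 and β = 5 − 1.4 = 3.6.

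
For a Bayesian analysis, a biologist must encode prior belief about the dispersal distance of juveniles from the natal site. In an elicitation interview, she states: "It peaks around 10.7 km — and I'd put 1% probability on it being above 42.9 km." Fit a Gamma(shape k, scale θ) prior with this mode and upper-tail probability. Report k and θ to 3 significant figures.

k ≈ 3.17, θ ≈ 4.94

Gamma(k,θ) with k>1 has mode (k−1)θ, so θ = 10.7/(k−1).
Need P(X < 42.9) = 0.99 with θ tied to k this way. Start at k = 2, θ = 10.7: P(X<42.9) ≈ 0.909.
Too low — raise k to concentrate. Iterating converges to k ≈ 3.17.
Then θ = 10.7/(3.17−1) ≈ 4.94.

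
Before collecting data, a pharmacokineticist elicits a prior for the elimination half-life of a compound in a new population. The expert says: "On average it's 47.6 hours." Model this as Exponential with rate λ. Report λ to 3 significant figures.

Exponential mean = 1/λ, so λ = 1/47.6 = 0.021.

λ ≈ 0.021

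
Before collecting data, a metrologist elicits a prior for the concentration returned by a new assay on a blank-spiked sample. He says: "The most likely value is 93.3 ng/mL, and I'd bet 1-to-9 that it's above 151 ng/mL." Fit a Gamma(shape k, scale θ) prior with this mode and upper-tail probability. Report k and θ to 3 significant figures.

Gamma(k,θ) with k>1 has mode (k−1)θ, so θ = 93.3/(k−1).
Need P(X < 151) = 0.9 with θ tied to k this way. Start at k = 2, θ = 93.3: P(X<151) ≈ 0.481.
Too low — raise k to concentrate. Iterating converges to k ≈ 9.12.
Then θ = 93.3/(9.12−1) ≈ 11.5.

k ≈ 9.12, θ ≈ 11.5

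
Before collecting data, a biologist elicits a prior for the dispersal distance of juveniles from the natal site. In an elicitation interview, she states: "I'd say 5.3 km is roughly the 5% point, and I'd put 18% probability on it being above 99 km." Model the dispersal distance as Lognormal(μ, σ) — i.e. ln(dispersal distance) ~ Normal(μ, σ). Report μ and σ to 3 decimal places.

If T ~ Lognormal(μ,σ) then ln T ~ Normal(μ,σ), so the p-quantile of ln T is μ + z_p·σ.
ln(5.3) = 1.668 and ln(99) = 4.595; z_{0.05} = -1.645, z_{0.82} = 0.9154.
σ = (4.595 − 1.668)/(0.9154 − (-1.645)) = 1.143.
μ = 1.668 − (-1.645)·1.143 = 3.548.

μ ≈ 3.548, σ ≈ 1.143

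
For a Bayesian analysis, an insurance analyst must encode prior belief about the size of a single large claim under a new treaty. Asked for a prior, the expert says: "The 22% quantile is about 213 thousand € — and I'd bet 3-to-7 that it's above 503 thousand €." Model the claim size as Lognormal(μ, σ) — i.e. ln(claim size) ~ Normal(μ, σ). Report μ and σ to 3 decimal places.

If T ~ Lognormal(μ,σ) then ln T ~ Normal(μ,σ), so the p-quantile of ln T is μ + z_p·σ.
ln(213) = 5.361 and ln(503) = 6.221; z_{0.22} = -0.7722, z_{0.7} = 0.5244.
σ = (6.221 − 5.361)/(0.5244 − (-0.7722)) = 0.663.
μ = 5.361 − (-0.7722)·0.663 = 5.873.

μ ≈ 5.873, σ ≈ 0.663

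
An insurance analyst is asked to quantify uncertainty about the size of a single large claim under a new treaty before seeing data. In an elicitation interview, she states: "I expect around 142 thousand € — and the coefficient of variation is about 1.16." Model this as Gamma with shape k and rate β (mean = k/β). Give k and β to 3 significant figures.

For Gamma(k, rate β): mean = k/β, variance = k/β², so CV = 1/√k.
CV = 1.16, hence k = 1/CV² = 0.743.
Then β = k/mean = 0.743/142 = 0.00523.

k ≈ 0.743, β ≈ 0.00523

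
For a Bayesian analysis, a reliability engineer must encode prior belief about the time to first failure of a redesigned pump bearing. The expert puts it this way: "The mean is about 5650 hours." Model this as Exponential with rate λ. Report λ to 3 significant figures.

Exponential mean = 1/λ, so λ = 1/5650.0 = 0.000177.

λ ≈ 0.000177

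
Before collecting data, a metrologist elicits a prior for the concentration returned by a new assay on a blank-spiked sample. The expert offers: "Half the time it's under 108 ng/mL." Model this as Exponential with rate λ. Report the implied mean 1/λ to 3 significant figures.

mean ≈ 156 ng/mL

Exponential median = ln 2 / λ, so λ = ln 2 / 108.0 = 0.00642.
Mean = 1/λ = 156 ng/mL.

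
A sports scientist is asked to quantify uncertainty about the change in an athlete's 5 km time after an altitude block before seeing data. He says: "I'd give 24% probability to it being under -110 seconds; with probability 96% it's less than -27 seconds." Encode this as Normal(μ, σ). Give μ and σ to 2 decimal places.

For Normal(μ,σ), the p-quantile is μ + z_p·σ. Here z_{0.24} = -0.7063, z_{0.96} = 1.751.
So -110 = μ − 0.7063σ and -27 = μ + 1.751σ.
Subtracting: σ = (-27 − -110)/(1.751 − (-0.7063)) = 33.78.
Then μ = -110 − (-0.7063)·33.78 = -86.14.

μ = -86.14, σ = 33.78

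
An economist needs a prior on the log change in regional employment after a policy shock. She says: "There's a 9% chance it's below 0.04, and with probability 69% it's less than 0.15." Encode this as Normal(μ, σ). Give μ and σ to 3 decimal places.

The p-quantile of Normal(μ,σ) is μ + z_p·σ, with z_{0.09} = -1.341 and z_{0.69} = 0.4959.
Eliminate σ: μ = (z₂·x₁ − z₁·x₂)/(z₂ − z₁) = (0.4959·0.04 − (-1.341)·0.15)/1.837 = 0.120.
Then σ = (x₂ − x₁)/(z₂ − z₁) = (0.15 − 0.04)/1.837 = 0.060.

μ = 0.120, σ = 0.060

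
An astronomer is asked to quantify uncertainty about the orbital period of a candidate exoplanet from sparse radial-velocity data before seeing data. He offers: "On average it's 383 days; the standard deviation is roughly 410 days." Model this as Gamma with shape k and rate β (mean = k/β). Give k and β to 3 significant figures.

k ≈ 0.873, β ≈ 0.00228

For Gamma(k, rate β): mean = k/β, variance = k/β², so CV = 1/√k.
CV = SD/mean = 410/383 = 1.07, hence k = 1/CV² = 0.873.
Then β = k/mean = 0.873/383 = 0.00228.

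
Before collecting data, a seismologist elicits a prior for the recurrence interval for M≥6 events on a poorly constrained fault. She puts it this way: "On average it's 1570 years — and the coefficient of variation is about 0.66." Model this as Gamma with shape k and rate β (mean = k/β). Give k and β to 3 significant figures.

k ≈ 2.3, β ≈ 0.00146

For Gamma(k, rate β): mean = k/β, variance = k/β², so CV = 1/√k.
CV = 0.66, hence k = 1/CV² = 2.3.
Then β = k/mean = 2.3/1570 = 0.00146.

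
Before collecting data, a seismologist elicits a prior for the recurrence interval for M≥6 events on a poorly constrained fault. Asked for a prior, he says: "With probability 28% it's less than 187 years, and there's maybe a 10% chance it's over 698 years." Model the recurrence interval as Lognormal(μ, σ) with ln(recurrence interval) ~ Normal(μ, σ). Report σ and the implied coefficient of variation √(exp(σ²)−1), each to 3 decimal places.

σ ≈ 0.706, CV ≈ 0.804

If T ~ Lognormal(μ,σ) then ln T ~ Normal(μ,σ), so the p-quantile of ln T is μ + z_p·σ.
ln(187) = 5.231 and ln(698) = 6.548; z_{0.28} = -0.5828, z_{0.9} = 1.282.
σ = (6.548 − 5.231)/(1.282 − (-0.5828)) = 0.706.
μ = 5.231 − (-0.5828)·0.706 = 5.643.
CV = √(exp(σ²)−1) = √(exp(0.4991)−1) = 0.804.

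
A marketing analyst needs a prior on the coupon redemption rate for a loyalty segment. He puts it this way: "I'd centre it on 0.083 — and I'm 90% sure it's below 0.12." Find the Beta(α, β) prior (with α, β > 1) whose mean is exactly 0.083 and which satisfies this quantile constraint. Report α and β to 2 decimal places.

With mean 0.083 fixed, write α = 0.083s, β = 0.917s where s = α+β.
Need P(θ < 0.12) = 0.9 under Beta(0.083s, 0.917s). Normal approximation: (q−m)/√(m(1−m)/s) ≈ z_{0.9} = 1.28, so s ≈ 0.083·0.917·(1.28)²/(0.12−0.083)² = 91.3.
At s = 91.3: P(θ<0.12) ≈ 0.893. Adjusting to match 0.9 gives s ≈ 98.02.
So α = 0.083·98.02 ≈ 8.14, β = 0.917·98.02 ≈ 89.89.

α ≈ 8.14, β ≈ 89.89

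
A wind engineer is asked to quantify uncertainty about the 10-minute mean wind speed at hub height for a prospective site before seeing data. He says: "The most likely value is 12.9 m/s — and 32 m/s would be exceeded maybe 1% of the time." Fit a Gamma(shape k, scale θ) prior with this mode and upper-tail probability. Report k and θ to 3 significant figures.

k ≈ 6.7, θ ≈ 2.26

Gamma(k,θ) with k>1 has mode (k−1)θ, so θ = 12.9/(k−1).
Need P(X < 32) = 0.99 with θ tied to k this way. Start at k = 2, θ = 12.9: P(X<32) ≈ 0.709.
Too low — raise k to concentrate. Iterating converges to k ≈ 6.7.
Then θ = 12.9/(6.7−1) ≈ 2.26.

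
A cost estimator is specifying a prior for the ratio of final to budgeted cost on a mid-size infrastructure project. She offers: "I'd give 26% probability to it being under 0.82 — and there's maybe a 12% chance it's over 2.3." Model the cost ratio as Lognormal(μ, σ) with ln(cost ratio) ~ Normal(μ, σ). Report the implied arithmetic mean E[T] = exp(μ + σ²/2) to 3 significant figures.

E[T] ≈ 1.39

If T ~ Lognormal(μ,σ) then ln T ~ Normal(μ,σ), so the p-quantile of ln T is μ + z_p·σ.
ln(0.82) = -0.1985 and ln(2.3) = 0.8329; z_{0.26} = -0.6433, z_{0.88} = 1.175.
σ = (0.8329 − -0.1985)/(1.175 − (-0.6433)) = 0.567.
μ = -0.1985 − (-0.6433)·0.567 = 0.166.
E[T] = exp(μ + σ²/2) = exp(0.166 + 0.1609) = 1.39.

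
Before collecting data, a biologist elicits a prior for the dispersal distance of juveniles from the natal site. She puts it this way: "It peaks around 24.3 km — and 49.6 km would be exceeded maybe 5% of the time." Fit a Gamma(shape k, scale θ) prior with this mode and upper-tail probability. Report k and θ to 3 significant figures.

Gamma(k,θ) with k>1 has mode (k−1)θ, so θ = 24.3/(k−1).
Need P(X < 49.6) = 0.95 with θ tied to k this way. Start at k = 2, θ = 24.3: P(X<49.6) ≈ 0.605.
Too low — raise k to concentrate. Iterating converges to k ≈ 6.44.
Then θ = 24.3/(6.44−1) ≈ 4.47.

k ≈ 6.44, θ ≈ 4.47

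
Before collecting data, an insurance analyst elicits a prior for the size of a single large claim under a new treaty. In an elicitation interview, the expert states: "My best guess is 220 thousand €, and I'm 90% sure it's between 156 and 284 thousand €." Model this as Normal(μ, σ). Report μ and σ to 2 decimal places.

A symmetric 90% interval runs μ ± z·σ with z = 1.645.
Half-width = 64, so σ = 64/1.645 = 38.91.
μ is the stated best guess, 220.00.

μ = 220.00, σ = 38.91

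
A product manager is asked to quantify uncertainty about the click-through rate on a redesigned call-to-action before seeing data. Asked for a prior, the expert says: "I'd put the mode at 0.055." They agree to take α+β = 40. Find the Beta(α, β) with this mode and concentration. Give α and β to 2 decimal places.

For α,β > 1 the Beta mode is (α−1)/(α+β−2). With α+β = 40, the mode is (α−1)/38.
Set (α−1)/38 = 0.055 → α = 1 + 0.055·38 = 3.09.
β = 40 − α = 36.91.

α = 3.09, β = 36.91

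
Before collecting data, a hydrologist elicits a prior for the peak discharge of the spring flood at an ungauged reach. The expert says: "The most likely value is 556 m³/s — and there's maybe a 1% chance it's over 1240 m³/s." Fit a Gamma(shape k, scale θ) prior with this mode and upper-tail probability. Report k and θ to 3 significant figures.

Gamma(k,θ) with k>1 has mode (k−1)θ, so θ = 556/(k−1).
Need P(X < 1240) = 0.99 with θ tied to k this way. Start at k = 2, θ = 556: P(X<1240) ≈ 0.653.
Too low — raise k to concentrate. Iterating converges to k ≈ 8.47.
Then θ = 556/(8.47−1) ≈ 74.4.

k ≈ 8.47, θ ≈ 74.4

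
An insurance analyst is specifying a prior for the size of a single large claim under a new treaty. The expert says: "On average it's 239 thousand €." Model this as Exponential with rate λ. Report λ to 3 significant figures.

Exponential mean = 1/λ, so λ = 1/239.0 = 0.00418.

λ ≈ 0.00418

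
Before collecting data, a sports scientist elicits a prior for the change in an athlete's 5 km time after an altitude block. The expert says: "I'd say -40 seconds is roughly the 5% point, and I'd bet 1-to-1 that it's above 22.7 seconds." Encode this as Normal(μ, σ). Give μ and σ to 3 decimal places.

The p-quantile of Normal(μ,σ) is μ + z_p·σ, with z_{0.05} = -1.645 and z_{0.5} = 0.
Eliminate σ: μ = (z₂·x₁ − z₁·x₂)/(z₂ − z₁) = (0·-40 − (-1.645)·22.7)/1.645 = 22.700.
Then σ = (x₂ − x₁)/(z₂ − z₁) = (22.7 − -40)/1.645 = 38.119.

μ = 22.700, σ = 38.119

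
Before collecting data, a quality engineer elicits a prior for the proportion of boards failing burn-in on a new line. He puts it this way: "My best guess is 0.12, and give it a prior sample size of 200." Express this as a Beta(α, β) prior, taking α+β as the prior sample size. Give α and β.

α = 24, β = 176

Under the effective-sample-size interpretation, Beta(α, β) has prior mean α/(α+β) and prior sample size α+β.
So α+β = 200 and α/(α+β) = 0.12, giving α = 0.12·200 = 24 and β = 200 − 24 = 176.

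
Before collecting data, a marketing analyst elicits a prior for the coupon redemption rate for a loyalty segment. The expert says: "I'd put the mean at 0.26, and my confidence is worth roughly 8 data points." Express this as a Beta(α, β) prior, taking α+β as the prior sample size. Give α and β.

Under the effective-sample-size interpretation, Beta(α, β) has prior mean α/(α+β) and prior sample size α+β.
So α+β = 8 and α/(α+β) = 0.26, giving α = 0.26·8 = 2.08 and β = 8 − 2.08 = 5.92.

α = 2.08, β = 5.92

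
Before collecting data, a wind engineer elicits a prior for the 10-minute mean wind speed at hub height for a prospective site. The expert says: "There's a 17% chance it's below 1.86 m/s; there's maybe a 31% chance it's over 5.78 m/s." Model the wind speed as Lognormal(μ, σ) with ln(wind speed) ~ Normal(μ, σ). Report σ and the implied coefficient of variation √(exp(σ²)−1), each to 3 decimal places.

σ ≈ 0.782, CV ≈ 0.918

If T ~ Lognormal(μ,σ) then ln T ~ Normal(μ,σ), so the p-quantile of ln T is μ + z_p·σ.
ln(1.86) = 0.6206 and ln(5.78) = 1.754; z_{0.17} = -0.9542, z_{0.69} = 0.4959.
σ = (1.754 − 0.6206)/(0.4959 − (-0.9542)) = 0.782.
μ = 0.6206 − (-0.9542)·0.782 = 1.367.
CV = √(exp(σ²)−1) = √(exp(0.6114)−1) = 0.918.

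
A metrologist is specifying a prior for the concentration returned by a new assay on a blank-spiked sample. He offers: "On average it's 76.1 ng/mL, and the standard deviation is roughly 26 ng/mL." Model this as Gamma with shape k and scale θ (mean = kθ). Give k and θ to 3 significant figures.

For Gamma(k, scale θ): mean = kθ, variance = kθ², so CV = 1/√k.
CV = SD/mean = 26/76.1 = 0.3417, hence k = 1/CV² = 8.57.
Then θ = mean/k = 76.1/8.57 = 8.88.

k ≈ 8.57, θ ≈ 8.88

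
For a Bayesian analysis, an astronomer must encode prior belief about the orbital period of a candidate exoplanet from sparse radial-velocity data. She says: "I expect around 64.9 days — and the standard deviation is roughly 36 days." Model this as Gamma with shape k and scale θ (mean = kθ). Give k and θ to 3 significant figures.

k ≈ 3.25, θ ≈ 20

For Gamma(k, scale θ): mean = kθ, variance = kθ², so CV = 1/√k.
CV = SD/mean = 36/64.9 = 0.5547, hence k = 1/CV² = 3.25.
Then θ = mean/k = 64.9/3.25 = 20.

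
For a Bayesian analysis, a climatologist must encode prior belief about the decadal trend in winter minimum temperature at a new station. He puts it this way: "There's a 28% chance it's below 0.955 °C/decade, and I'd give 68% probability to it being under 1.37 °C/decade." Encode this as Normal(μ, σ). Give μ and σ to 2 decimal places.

μ = 1.19, σ = 0.40

For Normal(μ,σ), the p-quantile is μ + z_p·σ. Here z_{0.28} = -0.5828, z_{0.68} = 0.4677.
So 0.955 = μ − 0.5828σ and 1.37 = μ + 0.4677σ.
Subtracting: σ = (1.37 − 0.955)/(0.4677 − (-0.5828)) = 0.40.
Then μ = 0.955 − (-0.5828)·0.40 = 1.19.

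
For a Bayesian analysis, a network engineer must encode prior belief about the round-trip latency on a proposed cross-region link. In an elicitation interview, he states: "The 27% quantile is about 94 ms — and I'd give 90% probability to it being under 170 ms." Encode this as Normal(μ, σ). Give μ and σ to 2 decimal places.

For Normal(μ,σ), the p-quantile is μ + z_p·σ. Here z_{0.27} = -0.6128, z_{0.9} = 1.282.
So 94 = μ − 0.6128σ and 170 = μ + 1.282σ.
Subtracting: σ = (170 − 94)/(1.282 − (-0.6128)) = 40.12.
Then μ = 94 − (-0.6128)·40.12 = 118.59.

μ = 118.59, σ = 40.12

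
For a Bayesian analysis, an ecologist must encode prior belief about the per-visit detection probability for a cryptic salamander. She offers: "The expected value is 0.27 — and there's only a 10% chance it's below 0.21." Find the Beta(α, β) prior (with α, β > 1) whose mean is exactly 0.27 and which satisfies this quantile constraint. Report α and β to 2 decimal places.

α ≈ 23.19, β ≈ 62.69

With mean 0.27 fixed, write α = 0.27s, β = 0.73s where s = α+β.
Need P(θ < 0.21) = 0.1 under Beta(0.27s, 0.73s). Normal approximation: (q−m)/√(m(1−m)/s) ≈ z_{0.1} = -1.28, so s ≈ 0.27·0.73·(-1.28)²/(0.21−0.27)² = 89.9.
At s = 89.9: P(θ<0.21) ≈ 0.095. Adjusting to match 0.1 gives s ≈ 85.88.
So α = 0.27·85.88 ≈ 23.19, β = 0.73·85.88 ≈ 62.69.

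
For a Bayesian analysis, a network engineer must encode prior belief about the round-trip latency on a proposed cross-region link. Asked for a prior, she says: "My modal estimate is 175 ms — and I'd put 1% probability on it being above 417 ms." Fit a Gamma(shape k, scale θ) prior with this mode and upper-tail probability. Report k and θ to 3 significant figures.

Gamma(k,θ) with k>1 has mode (k−1)θ, so θ = 175/(k−1).
Need P(X < 417) = 0.99 with θ tied to k this way. Start at k = 2, θ = 175: P(X<417) ≈ 0.688.
Too low — raise k to concentrate. Iterating converges to k ≈ 7.29.
Then θ = 175/(7.29−1) ≈ 27.8.

k ≈ 7.29, θ ≈ 27.8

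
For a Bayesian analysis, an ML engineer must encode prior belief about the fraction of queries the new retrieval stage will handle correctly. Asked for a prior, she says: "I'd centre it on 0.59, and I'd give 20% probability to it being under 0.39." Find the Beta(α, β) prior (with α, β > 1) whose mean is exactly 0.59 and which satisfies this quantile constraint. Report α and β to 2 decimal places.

α ≈ 2.49, β ≈ 1.73

With mean 0.59 fixed, write α = 0.59s, β = 0.41s where s = α+β.
Need P(θ < 0.39) = 0.2 under Beta(0.59s, 0.41s). Normal approximation: (q−m)/√(m(1−m)/s) ≈ z_{0.2} = -0.842, so s ≈ 0.59·0.41·(-0.842)²/(0.39−0.59)² = 4.3.
At s = 4.3: P(θ<0.39) ≈ 0.198. Adjusting to match 0.2 gives s ≈ 4.22.
So α = 0.59·4.22 ≈ 2.49, β = 0.41·4.22 ≈ 1.73.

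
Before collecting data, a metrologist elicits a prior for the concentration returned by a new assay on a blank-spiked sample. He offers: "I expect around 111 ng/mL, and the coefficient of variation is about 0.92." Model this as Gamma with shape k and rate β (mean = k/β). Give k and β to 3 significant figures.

For Gamma(k, rate β): mean = k/β, variance = k/β², so CV = 1/√k.
CV = 0.92, hence k = 1/CV² = 1.18.
Then β = k/mean = 1.18/111 = 0.0106.

k ≈ 1.18, β ≈ 0.0106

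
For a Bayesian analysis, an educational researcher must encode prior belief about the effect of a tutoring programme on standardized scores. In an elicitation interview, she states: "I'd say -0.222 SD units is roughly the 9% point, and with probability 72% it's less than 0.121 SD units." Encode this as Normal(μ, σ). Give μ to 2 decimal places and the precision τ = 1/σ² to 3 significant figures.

For Normal(μ,σ), the p-quantile is μ + z_p·σ. Here z_{0.09} = -1.341, z_{0.72} = 0.5828.
So -0.222 = μ − 1.341σ and 0.121 = μ + 0.5828σ.
Subtracting: σ = (0.121 − -0.222)/(0.5828 − (-1.341)) = 0.18.
Then μ = -0.222 − (-1.341)·0.18 = 0.02.
Precision τ = 1/σ² = 1/0.1783² = 31.5.

μ = 0.02, τ = 31.5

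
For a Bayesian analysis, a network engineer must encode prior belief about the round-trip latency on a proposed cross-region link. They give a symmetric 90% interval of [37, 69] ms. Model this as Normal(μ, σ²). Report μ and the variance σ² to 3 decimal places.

A symmetric 90% interval runs μ ± z·σ with z = 1.645.
Half-width = 16, so σ = 16/1.645 = 9.7273 and σ² = 94.621.
μ is the interval midpoint, 53.000.

μ = 53.000, σ² = 94.621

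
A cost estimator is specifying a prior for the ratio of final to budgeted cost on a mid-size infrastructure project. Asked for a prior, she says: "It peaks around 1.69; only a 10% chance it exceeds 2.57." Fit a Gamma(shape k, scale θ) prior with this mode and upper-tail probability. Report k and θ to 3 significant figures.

k ≈ 11.6, θ ≈ 0.159

Gamma(k,θ) with k>1 has mode (k−1)θ, so θ = 1.69/(k−1).
Need P(X < 2.57) = 0.9 with θ tied to k this way. Start at k = 2, θ = 1.69: P(X<2.57) ≈ 0.449.
Too low — raise k to concentrate. Iterating converges to k ≈ 11.6.
Then θ = 1.69/(11.6−1) ≈ 0.159.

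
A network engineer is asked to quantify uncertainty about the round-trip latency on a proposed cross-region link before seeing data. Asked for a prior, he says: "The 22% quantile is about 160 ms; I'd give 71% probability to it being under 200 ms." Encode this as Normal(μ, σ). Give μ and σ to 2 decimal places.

μ = 183.30, σ = 30.18

The p-quantile of Normal(μ,σ) is μ + z_p·σ, with z_{0.22} = -0.7722 and z_{0.71} = 0.5534.
Eliminate σ: μ = (z₂·x₁ − z₁·x₂)/(z₂ − z₁) = (0.5534·160 − (-0.7722)·200)/1.326 = 183.30.
Then σ = (x₂ − x₁)/(z₂ − z₁) = (200 − 160)/1.326 = 30.18.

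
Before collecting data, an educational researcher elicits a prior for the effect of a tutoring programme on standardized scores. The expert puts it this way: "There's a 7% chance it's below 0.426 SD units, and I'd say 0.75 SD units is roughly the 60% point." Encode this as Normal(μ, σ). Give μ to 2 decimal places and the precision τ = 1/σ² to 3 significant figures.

The p-quantile of Normal(μ,σ) is μ + z_p·σ, with z_{0.07} = -1.476 and z_{0.6} = 0.2533.
Eliminate σ: μ = (z₂·x₁ − z₁·x₂)/(z₂ − z₁) = (0.2533·0.426 − (-1.476)·0.75)/1.729 = 0.70.
Then σ = (x₂ − x₁)/(z₂ − z₁) = (0.75 − 0.426)/1.729 = 0.19.
Precision τ = 1/σ² = 1/0.1874² = 28.5.

μ = 0.70, τ = 28.5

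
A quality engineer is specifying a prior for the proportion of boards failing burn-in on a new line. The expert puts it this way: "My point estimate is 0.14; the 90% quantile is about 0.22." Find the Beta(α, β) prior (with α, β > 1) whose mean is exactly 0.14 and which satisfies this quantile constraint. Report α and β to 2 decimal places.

With mean 0.14 fixed, write α = 0.14s, β = 0.86s where s = α+β.
Need P(θ < 0.22) = 0.9 under Beta(0.14s, 0.86s). Normal approximation: (q−m)/√(m(1−m)/s) ≈ z_{0.9} = 1.28, so s ≈ 0.14·0.86·(1.28)²/(0.22−0.14)² = 30.9.
At s = 30.9: P(θ<0.22) ≈ 0.893. Adjusting to match 0.9 gives s ≈ 33.30.
So α = 0.14·33.30 ≈ 4.66, β = 0.86·33.30 ≈ 28.64.

α ≈ 4.66, β ≈ 28.64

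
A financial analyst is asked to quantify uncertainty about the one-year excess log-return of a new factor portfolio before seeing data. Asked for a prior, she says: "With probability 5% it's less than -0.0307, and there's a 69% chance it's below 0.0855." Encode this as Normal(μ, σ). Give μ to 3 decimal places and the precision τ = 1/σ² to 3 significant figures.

μ = 0.059, τ = 339

The p-quantile of Normal(μ,σ) is μ + z_p·σ, with z_{0.05} = -1.645 and z_{0.69} = 0.4959.
Eliminate σ: μ = (z₂·x₁ − z₁·x₂)/(z₂ − z₁) = (0.4959·-0.0307 − (-1.645)·0.0855)/2.141 = 0.059.
Then σ = (x₂ − x₁)/(z₂ − z₁) = (0.0855 − -0.0307)/2.141 = 0.054.
Precision τ = 1/σ² = 1/0.05428² = 339.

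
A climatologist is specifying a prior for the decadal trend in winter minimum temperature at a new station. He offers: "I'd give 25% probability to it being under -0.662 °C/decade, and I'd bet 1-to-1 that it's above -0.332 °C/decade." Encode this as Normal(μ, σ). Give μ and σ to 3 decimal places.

For Normal(μ,σ), the p-quantile is μ + z_p·σ. Here z_{0.25} = -0.6745, z_{0.5} = 0.
So -0.662 = μ − 0.6745σ and -0.332 = μ + 0σ.
Subtracting: σ = (-0.332 − -0.662)/(0 − (-0.6745)) = 0.489.
Then μ = -0.662 − (-0.6745)·0.489 = -0.332.

μ = -0.332, σ = 0.489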